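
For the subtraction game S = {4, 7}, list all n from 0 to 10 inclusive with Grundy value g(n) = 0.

0, 1, 2, 3

Compute g(0), g(1), … for moves {4, 7}:
k:     0  1  2  3  4  5  6  7  8  9 10
g(k):  0  0  0  0  1  1  1  1  2  2  2
The P-positions (g = 0) in 0..10 are 0, 1, 2, 3.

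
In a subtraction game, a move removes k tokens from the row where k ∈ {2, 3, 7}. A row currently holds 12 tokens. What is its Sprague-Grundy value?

1

Compute g(0), g(1), … for moves {2, 3, 7}:
g(0) = mex{} = 0
g(1) = mex{} = 0
g(2) = mex{0} = 1
g(3) = mex{0} = 1
g(4) = mex{0,1} = 2
g(5) = mex{1} = 0
g(6) = mex{1,2} = 0
g(7) = mex{0,2} = 1
g(8) = mex{0} = 1
g(9) = mex{0,1} = 2
g(10) = mex{1} = 0
g(11) = mex{1,2} = 0
g(12) = mex{0,2} = 1
So g(12) = 1.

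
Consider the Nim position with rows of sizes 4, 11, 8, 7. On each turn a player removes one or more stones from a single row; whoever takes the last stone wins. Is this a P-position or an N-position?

Write each in binary and XOR column by column:
  0100  (4)
  1011  (11)
  1000  (8)
  0111  (7)
  ----
  0000  (0)
The nim-sum is 0, so this is a P-position: the player to move is in a losing position under optimal play.

P-position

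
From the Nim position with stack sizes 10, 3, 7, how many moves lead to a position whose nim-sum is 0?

1

Write each in binary and XOR column by column:
  1010  (10)
  0011  (3)
  0111  (7)
  ----
  1110  (14)
The overall nim-sum is X = 14. A stack of size p has a winning move iff p XOR X < p (reduce it to p XOR X).
  10: 10 XOR 14 = 4 < 10 — winning move (to 4).
  3: 3 XOR 14 = 13 ≥ 3 — no move.
  7: 7 XOR 14 = 9 ≥ 7 — no move.
That gives 1 winning move.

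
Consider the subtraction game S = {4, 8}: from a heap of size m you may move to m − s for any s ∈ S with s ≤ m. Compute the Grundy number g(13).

Grundy values for subtraction set {4, 8}:
g(0) = mex{} = 0
g(1) = mex{} = 0
g(2) = mex{} = 0
g(3) = mex{} = 0
g(4) = mex{0} = 1
g(5) = mex{0} = 1
g(6) = mex{0} = 1
g(7) = mex{0} = 1
g(8) = mex{0,1} = 2
g(9) = mex{0,1} = 2
g(10) = mex{0,1} = 2
g(11) = mex{0,1} = 2
g(12) = mex{1,2} = 0
g(13) = mex{1,2} = 0
So g(13) = 0.

0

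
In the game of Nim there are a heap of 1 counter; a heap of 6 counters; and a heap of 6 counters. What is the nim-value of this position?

1

Nim-sum: 1 ^ 6 ^ 6 = 1.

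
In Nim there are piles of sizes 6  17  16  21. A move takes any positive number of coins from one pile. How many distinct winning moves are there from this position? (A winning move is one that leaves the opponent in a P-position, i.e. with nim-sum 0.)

3

Compute the nim-sum pairwise:
6 XOR 17 = 23
23 XOR 16 = 7
7 XOR 21 = 18
The overall nim-sum is X = 18. A pile of size p has a winning move iff p XOR X < p (reduce it to p XOR X).
  6: 6 XOR 18 = 20 ≥ 6 — no move.
  17: 17 XOR 18 = 3 < 17 — winning move (to 3).
  16: 16 XOR 18 = 2 < 16 — winning move (to 2).
  21: 21 XOR 18 = 7 < 21 — winning move (to 7).
That gives 3 winning moves.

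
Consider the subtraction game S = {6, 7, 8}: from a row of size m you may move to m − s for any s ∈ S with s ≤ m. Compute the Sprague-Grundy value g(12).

2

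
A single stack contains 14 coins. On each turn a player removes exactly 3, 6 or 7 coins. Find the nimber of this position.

1

Compute g(0), g(1), … for moves {3, 6, 7}:
g(0) = mex{} = 0
g(1) = mex{} = 0
g(2) = mex{} = 0
g(3) = mex{0} = 1
g(4) = mex{0} = 1
g(5) = mex{0} = 1
g(6) = mex{0,1} = 2
g(7) = mex{0,1} = 2
g(8) = mex{0,1} = 2
g(9) = mex{0,1,2} = 3
g(10) = mex{1,2} = 0
g(11) = mex{1,2} = 0
g(12) = mex{1,2,3} = 0
g(13) = mex{0,2} = 1
g(14) = mex{0,2} = 1
So g(14) = 1.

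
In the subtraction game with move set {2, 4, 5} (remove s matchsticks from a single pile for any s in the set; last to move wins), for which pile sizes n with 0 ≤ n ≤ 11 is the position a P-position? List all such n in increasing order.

0, 1, 7, 8

Grundy values for subtraction set {2, 4, 5}:
k:     0  1  2  3  4  5  6  7  8  9 10 11
g(k):  0  0  1  1  2  2  3  0  0  1  1  2
The P-positions (g = 0) in 0..11 are 0, 1, 7, 8.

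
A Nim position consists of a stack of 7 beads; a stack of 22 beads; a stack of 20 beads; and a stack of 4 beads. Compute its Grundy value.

1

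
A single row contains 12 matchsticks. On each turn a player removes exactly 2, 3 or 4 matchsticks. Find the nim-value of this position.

0

Build the Grundy sequence with g(k) = mex{g(k−s) : s ∈ {2, 3, 4}, s ≤ k}:
g(0) = mex{} = 0
g(1) = mex{} = 0
g(2) = mex{0} = 1
g(3) = mex{0} = 1
g(4) = mex{0,1} = 2
g(5) = mex{0,1} = 2
g(6) = mex{1,2} = 0
g(7) = mex{1,2} = 0
g(8) = mex{0,2} = 1
g(9) = mex{0,2} = 1
g(10) = mex{0,1} = 2
g(11) = mex{0,1} = 2
g(12) = mex{1,2} = 0
So g(12) = 0.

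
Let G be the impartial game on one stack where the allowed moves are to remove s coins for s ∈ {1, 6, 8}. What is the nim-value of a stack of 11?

0

Compute g(0), g(1), … for moves {1, 6, 8}:
k:     0  1  2  3  4  5  6  7  8  9 10 11
g(k):  0  1  0  1  0  1  2  0  1  0  1  0
So g(11) = 0.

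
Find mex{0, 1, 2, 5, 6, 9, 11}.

3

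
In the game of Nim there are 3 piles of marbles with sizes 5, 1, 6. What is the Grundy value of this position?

Compute the nim-sum pairwise:
5 XOR 1 = 4
4 XOR 6 = 2

2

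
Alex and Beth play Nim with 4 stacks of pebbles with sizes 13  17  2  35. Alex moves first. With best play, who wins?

Alex wins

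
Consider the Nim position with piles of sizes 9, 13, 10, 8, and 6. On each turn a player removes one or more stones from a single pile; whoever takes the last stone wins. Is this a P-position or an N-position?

Compute the nim-sum pairwise:
9 XOR 13 = 4
4 XOR 10 = 14
14 XOR 8 = 6
6 XOR 6 = 0
The nim-sum is 0, so this is a P-position: the player to move is in a losing position under optimal play.

P-position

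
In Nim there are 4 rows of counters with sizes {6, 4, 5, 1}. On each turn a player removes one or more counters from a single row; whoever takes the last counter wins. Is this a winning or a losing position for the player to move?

Winning position

Bitwise XOR of the heap sizes:
  110  (6)
  100  (4)
  101  (5)
  001  (1)
  ---
  110  (6)
The nim-sum is 6 ≠ 0, so this is an N-position: the player to move can win.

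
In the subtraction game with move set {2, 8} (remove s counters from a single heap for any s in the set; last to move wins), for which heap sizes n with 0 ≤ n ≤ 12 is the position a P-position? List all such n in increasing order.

Compute g(0), g(1), … for moves {2, 8}:
k:     0  1  2  3  4  5  6  7  8  9 10 11 12
g(k):  0  0  1  1  0  0  1  1  2  2  0  0  1
The P-positions (g = 0) in 0..12 are 0, 1, 4, 5, 10, 11.

0, 1, 4, 5, 10, 11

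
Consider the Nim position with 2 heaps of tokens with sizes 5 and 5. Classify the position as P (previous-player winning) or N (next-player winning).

Compute the nim-sum pairwise:
5 ⊕ 5 = 0
The nim-sum is 0, so this is a P-position: the player to move is in a losing position under optimal play.

P-position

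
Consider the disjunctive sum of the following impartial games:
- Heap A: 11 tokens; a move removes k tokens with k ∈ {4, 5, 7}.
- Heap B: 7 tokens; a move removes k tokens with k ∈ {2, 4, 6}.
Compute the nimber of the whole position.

3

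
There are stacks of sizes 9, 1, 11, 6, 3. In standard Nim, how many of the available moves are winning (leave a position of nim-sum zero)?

In binary:
  1001  (9)
  0001  (1)
  1011  (11)
  0110  (6)
  0011  (3)
  ----
  0110  (6)
The overall nim-sum is X = 6. A stack of size p has a winning move iff p XOR X < p (reduce it to p XOR X).
  9: 9 XOR 6 = 15 ≥ 9 — no move.
  1: 1 XOR 6 = 7 ≥ 1 — no move.
  11: 11 XOR 6 = 13 ≥ 11 — no move.
  6: 6 XOR 6 = 0 < 6 — winning move (to 0).
  3: 3 XOR 6 = 5 ≥ 3 — no move.
That gives 1 winning move.

1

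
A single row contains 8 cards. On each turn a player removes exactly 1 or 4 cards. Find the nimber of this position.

1

Compute g(0), g(1), … for moves {1, 4}:
k:     0  1  2  3  4  5  6  7  8
g(k):  0  1  0  1  2  0  1  0  1
So g(8) = 1.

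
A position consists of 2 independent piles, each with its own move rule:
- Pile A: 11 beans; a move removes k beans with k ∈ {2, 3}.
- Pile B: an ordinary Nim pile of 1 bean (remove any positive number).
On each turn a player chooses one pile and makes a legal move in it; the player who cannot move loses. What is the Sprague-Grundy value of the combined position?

For pile A, compute g(0), g(1), … with moves {2, 3}:
g(0) = mex{} = 0
g(1) = mex{} = 0
g(2) = mex{0} = 1
g(3) = mex{0} = 1
g(4) = mex{0,1} = 2
g(5) = mex{1} = 0
g(6) = mex{1,2} = 0
g(7) = mex{0,2} = 1
g(8) = mex{0} = 1
g(9) = mex{0,1} = 2
g(10) = mex{1} = 0
g(11) = mex{1,2} = 0
So g(11) = 0.
Pile B is a plain Nim pile of size 1, so its Grundy value is 1.
By the Sprague-Grundy theorem, the Grundy value of a sum of independent games is the XOR of the component values.
Combined value = 0 ⊕ 1 = 1.

1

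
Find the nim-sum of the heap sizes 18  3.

17

Compute the nim-sum pairwise:
18 ⊕ 3 = 17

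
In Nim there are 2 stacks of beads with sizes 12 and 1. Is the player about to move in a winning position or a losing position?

Nim-sum: 12 ^ 1 = 13.
The nim-sum is 13 ≠ 0, so this is an N-position: the player to move can win.

Winning position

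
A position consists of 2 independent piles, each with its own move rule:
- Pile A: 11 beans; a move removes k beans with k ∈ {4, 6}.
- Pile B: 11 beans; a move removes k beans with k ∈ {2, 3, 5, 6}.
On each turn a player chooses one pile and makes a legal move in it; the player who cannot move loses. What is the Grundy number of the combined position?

For pile A, compute g(0), g(1), … with moves {4, 6}:
k:     0  1  2  3  4  5  6  7  8  9 10 11
g(k):  0  0  0  0  1  1  1  1  2  2  0  0
So g(11) = 0.
Build the Grundy sequence for pile B with g(k) = mex{g(k−s) : s ∈ {2, 3, 5, 6}, s ≤ k}:
g(0) = mex{} = 0
g(1) = mex{} = 0
g(2) = mex{0} = 1
g(3) = mex{0} = 1
g(4) = mex{0,1} = 2
g(5) = mex{0,1} = 2
g(6) = mex{0,1,2} = 3
g(7) = mex{0,1,2} = 3
g(8) = mex{1,2,3} = 0
g(9) = mex{1,2,3} = 0
g(10) = mex{0,2,3} = 1
g(11) = mex{0,2,3} = 1
So g(11) = 1.
The value of a disjunctive sum is the nim-sum of the parts.
Combined value = 0 XOR 1 = 1.

1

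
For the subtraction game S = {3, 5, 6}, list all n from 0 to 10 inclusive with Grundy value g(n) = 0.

0, 1, 2, 9, 10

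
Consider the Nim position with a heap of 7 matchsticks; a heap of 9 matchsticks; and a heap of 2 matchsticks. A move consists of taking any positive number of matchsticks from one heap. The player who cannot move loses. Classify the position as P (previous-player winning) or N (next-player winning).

Compute the nim-sum pairwise:
7 ^ 9 = 14
14 ^ 2 = 12
The nim-sum is 12 ≠ 0, so this is an N-position: the player to move can win.

N-position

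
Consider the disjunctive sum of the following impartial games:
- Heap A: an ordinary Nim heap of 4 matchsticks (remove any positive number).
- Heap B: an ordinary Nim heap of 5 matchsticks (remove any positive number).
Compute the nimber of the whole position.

Heap A is a plain Nim heap of size 4, so its Grundy value is 4.
Heap B is a plain Nim heap of size 5, so its Grundy value is 5.
By the Sprague-Grundy theorem, the Grundy value of a sum of independent games is the XOR of the component values.
Combined value = 4 ⊕ 5 = 1.

1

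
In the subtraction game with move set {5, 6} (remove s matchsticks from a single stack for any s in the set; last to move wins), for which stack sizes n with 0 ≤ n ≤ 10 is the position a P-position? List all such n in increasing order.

0, 1, 2, 3, 4

Grundy values for subtraction set {5, 6}:
k:     0  1  2  3  4  5  6  7  8  9 10
g(k):  0  0  0  0  0  1  1  1  1  1  2
The P-positions (g = 0) in 0..10 are 0, 1, 2, 3, 4.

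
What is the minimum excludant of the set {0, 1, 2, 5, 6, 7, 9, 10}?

The values 0, 1, 2 are all present; 3 is the first non-negative integer missing from the set.

3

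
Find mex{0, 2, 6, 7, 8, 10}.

1

0 is in the set but 1 is not, so the mex is 1.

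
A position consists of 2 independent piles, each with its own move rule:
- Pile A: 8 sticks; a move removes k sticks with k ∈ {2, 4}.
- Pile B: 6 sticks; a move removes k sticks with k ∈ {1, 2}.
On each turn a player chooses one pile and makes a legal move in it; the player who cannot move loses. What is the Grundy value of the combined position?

1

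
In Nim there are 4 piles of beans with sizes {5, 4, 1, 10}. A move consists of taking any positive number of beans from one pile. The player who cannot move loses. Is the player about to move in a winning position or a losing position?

Winning position

Compute the nim-sum pairwise:
5 XOR 4 = 1
1 XOR 1 = 0
0 XOR 10 = 10
The nim-sum is 10 ≠ 0, so this is an N-position: the player to move can win.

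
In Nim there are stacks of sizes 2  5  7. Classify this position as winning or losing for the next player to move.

Nim-sum: 2 XOR 5 XOR 7 = 0.
The nim-sum is 0, so this is a P-position: the player to move is in a losing position under optimal play.

Losing position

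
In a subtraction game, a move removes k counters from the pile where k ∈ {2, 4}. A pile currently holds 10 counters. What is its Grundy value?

2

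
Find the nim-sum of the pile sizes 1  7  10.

12

Compute the nim-sum pairwise:
1 XOR 7 = 6
6 XOR 10 = 12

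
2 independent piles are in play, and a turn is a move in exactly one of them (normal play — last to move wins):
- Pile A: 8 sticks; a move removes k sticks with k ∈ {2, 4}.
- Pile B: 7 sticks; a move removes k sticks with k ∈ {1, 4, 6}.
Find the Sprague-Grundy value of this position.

1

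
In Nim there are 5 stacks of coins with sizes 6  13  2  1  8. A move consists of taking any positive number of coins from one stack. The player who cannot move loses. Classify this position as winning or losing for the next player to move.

Losing position

In binary:
  0110  (6)
  1101  (13)
  0010  (2)
  0001  (1)
  1000  (8)
  ----
  0000  (0)
The nim-sum is 0, so this is a P-position: the player to move is in a losing position under optimal play.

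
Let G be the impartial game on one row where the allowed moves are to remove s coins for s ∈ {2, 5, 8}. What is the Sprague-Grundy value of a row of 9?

1

Build the Grundy sequence with g(k) = mex{g(k−s) : s ∈ {2, 5, 8}, s ≤ k}:
k:     0  1  2  3  4  5  6  7  8  9
g(k):  0  0  1  1  0  2  1  0  2  1
So g(9) = 1.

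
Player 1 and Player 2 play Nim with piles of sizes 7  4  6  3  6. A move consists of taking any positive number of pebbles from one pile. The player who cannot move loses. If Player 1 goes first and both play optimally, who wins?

Player 2 wins

In binary:
  111  (7)
  100  (4)
  110  (6)
  011  (3)
  110  (6)
  ---
  000  (0)
The nim-sum is 0, so this is a P-position: the player to move is in a losing position under optimal play; Player 1 is about to move from it and so loses — Player 2 wins.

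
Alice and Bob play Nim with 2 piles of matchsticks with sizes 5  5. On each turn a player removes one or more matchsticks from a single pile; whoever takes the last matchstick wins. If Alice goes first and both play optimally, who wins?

Bob wins

Bitwise XOR of the heap sizes:
  101  (5)
  101  (5)
  ---
  000  (0)
The nim-sum is 0, so this is a P-position: the player to move is in a losing position under optimal play; Alice is about to move from it and so loses — Bob wins.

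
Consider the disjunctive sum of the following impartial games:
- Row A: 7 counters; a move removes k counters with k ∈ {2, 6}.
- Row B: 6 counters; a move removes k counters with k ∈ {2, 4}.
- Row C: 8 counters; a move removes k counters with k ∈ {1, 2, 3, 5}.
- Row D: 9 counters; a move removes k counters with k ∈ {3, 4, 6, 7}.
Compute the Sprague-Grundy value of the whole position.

2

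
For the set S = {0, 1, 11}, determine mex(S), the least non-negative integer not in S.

2

The values 0, 1 are all present; 2 is the first non-negative integer missing from the set.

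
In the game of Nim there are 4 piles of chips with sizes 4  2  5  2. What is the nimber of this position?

Nim-sum: 4 ^ 2 ^ 5 ^ 2 = 1.

1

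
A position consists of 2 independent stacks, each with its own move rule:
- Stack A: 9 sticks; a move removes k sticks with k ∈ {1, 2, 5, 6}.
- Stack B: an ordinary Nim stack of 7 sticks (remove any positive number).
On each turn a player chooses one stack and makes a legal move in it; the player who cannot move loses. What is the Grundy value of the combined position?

5

Build the Grundy sequence for stack A with g(k) = mex{g(k−s) : s ∈ {1, 2, 5, 6}, s ≤ k}:
g(0) = mex{} = 0
g(1) = mex{0} = 1
g(2) = mex{0,1} = 2
g(3) = mex{1,2} = 0
g(4) = mex{0,2} = 1
g(5) = mex{0,1} = 2
g(6) = mex{0,1,2} = 3
g(7) = mex{1,2,3} = 0
g(8) = mex{0,2,3} = 1
g(9) = mex{0,1} = 2
So g(9) = 2.
Stack B is a plain Nim stack of size 7, so its Grundy value is 7.
By the Sprague-Grundy theorem, the Grundy value of a sum of independent games is the XOR of the component values.
Combined value = 2 ⊕ 7 = 5.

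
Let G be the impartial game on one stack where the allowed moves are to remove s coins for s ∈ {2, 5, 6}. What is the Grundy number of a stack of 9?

Compute g(0), g(1), … for moves {2, 5, 6}:
k:     0  1  2  3  4  5  6  7  8  9
g(k):  0  0  1  1  0  2  1  3  0  2
So g(9) = 2.

2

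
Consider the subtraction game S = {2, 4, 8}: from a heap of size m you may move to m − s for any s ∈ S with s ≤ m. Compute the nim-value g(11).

2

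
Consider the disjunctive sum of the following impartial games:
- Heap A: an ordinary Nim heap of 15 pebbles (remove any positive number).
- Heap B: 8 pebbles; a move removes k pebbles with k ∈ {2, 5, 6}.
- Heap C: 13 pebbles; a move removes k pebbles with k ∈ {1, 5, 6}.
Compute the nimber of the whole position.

15

Heap A is a plain Nim heap of size 15, so its Grundy value is 15.
Grundy values for heap B (subtraction set {2, 5, 6}):
g(0) = mex{} = 0
g(1) = mex{} = 0
g(2) = mex{0} = 1
g(3) = mex{0} = 1
g(4) = mex{1} = 0
g(5) = mex{0,1} = 2
g(6) = mex{0} = 1
g(7) = mex{0,1,2} = 3
g(8) = mex{1} = 0
So g(8) = 0.
For heap C, compute g(0), g(1), … with moves {1, 5, 6}:
g(0) = mex{} = 0
g(1) = mex{0} = 1
g(2) = mex{1} = 0
g(3) = mex{0} = 1
g(4) = mex{1} = 0
g(5) = mex{0} = 1
g(6) = mex{0,1} = 2
g(7) = mex{0,1,2} = 3
g(8) = mex{0,1,3} = 2
g(9) = mex{0,1,2} = 3
g(10) = mex{0,1,3} = 2
g(11) = mex{1,2} = 0
g(12) = mex{0,2,3} = 1
g(13) = mex{1,2,3} = 0
So g(13) = 0.
The value of a disjunctive sum is the nim-sum of the parts.
Combined value = 15 ⊕ 0 ⊕ 0 = 15.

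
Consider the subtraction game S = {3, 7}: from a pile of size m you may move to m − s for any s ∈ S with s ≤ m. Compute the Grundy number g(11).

Grundy values for subtraction set {3, 7}:
g(0) = mex{} = 0
g(1) = mex{} = 0
g(2) = mex{} = 0
g(3) = mex{0} = 1
g(4) = mex{0} = 1
g(5) = mex{0} = 1
g(6) = mex{1} = 0
g(7) = mex{0,1} = 2
g(8) = mex{0,1} = 2
g(9) = mex{0} = 1
g(10) = mex{1,2} = 0
g(11) = mex{1,2} = 0
So g(11) = 0.

0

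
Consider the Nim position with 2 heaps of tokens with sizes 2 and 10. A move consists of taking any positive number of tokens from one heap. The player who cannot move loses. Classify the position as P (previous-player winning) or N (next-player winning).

N-position

Nim-sum: 2 ⊕ 10 = 8.
The nim-sum is 8 ≠ 0, so this is an N-position: the player to move can win.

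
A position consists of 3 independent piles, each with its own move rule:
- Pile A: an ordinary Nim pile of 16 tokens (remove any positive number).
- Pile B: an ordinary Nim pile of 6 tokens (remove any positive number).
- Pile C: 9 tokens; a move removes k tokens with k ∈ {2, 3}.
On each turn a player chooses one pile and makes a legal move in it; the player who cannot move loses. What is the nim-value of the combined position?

20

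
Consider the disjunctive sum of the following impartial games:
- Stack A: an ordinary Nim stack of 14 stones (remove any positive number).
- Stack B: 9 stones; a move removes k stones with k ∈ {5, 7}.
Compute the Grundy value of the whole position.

Stack A is a plain Nim stack of size 14, so its Grundy value is 14.
For stack B, compute g(0), g(1), … with moves {5, 7}:
k:     0  1  2  3  4  5  6  7  8  9
g(k):  0  0  0  0  0  1  1  1  1  1
So g(9) = 1.
By the Sprague-Grundy theorem, the Grundy value of a sum of independent games is the XOR of the component values.
Combined value = 14 ⊕ 1 = 15.

15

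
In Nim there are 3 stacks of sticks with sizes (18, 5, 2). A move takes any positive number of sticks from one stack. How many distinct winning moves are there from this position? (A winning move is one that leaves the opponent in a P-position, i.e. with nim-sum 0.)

1

Nim-sum: 18 XOR 5 XOR 2 = 21.
The overall nim-sum is X = 21. A stack of size p has a winning move iff p XOR X < p (reduce it to p XOR X).
  18: 18 XOR 21 = 7 < 18 — winning move (to 7).
  5: 5 XOR 21 = 16 ≥ 5 — no move.
  2: 2 XOR 21 = 23 ≥ 2 — no move.
That gives 1 winning move.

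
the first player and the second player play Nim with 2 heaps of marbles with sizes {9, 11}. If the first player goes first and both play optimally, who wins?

the first player wins

Compute the nim-sum pairwise:
9 ^ 11 = 2
The nim-sum is 2 ≠ 0, so this is an N-position: the player to move can win; the first player has a winning move.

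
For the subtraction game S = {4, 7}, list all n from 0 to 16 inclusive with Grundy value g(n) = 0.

Grundy values for subtraction set {4, 7}:
k:     0  1  2  3  4  5  6  7  8  9 10 11 12 13 14 15 16
g(k):  0  0  0  0  1  1  1  1  2  2  2  0  0  0  0  1  1
The P-positions (g = 0) in 0..16 are 0, 1, 2, 3, 11, 12, 13, 14.

0, 1, 2, 3, 11, 12, 13, 14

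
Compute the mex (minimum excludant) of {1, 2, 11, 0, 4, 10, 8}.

The values 0, 1, 2 are all present; 3 is the first non-negative integer missing from the set.

3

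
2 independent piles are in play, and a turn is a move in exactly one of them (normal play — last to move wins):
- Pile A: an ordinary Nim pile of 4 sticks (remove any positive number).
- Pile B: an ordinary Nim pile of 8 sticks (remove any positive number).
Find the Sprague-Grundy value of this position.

12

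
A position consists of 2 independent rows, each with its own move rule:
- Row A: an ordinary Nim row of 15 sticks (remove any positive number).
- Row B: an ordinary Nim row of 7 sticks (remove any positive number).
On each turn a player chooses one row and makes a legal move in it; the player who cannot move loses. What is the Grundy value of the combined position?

Row A is a plain Nim row of size 15, so its Grundy value is 15.
Row B is a plain Nim row of size 7, so its Grundy value is 7.
The value of a disjunctive sum is the nim-sum of the parts.
Combined value = 15 ⊕ 7 = 8.

8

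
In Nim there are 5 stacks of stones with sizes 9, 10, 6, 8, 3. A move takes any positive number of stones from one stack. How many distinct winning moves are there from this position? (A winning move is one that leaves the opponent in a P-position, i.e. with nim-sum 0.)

3

Bitwise XOR of the heap sizes:
  1001  (9)
  1010  (10)
  0110  (6)
  1000  (8)
  0011  (3)
  ----
  1110  (14)
The overall nim-sum is X = 14. A stack of size p has a winning move iff p XOR X < p (reduce it to p XOR X).
  9: 9 XOR 14 = 7 < 9 — winning move (to 7).
  10: 10 XOR 14 = 4 < 10 — winning move (to 4).
  6: 6 XOR 14 = 8 ≥ 6 — no move.
  8: 8 XOR 14 = 6 < 8 — winning move (to 6).
  3: 3 XOR 14 = 13 ≥ 3 — no move.
That gives 3 winning moves.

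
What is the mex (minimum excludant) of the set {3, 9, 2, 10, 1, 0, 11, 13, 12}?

4

The values 0, 1, 2, 3 are all present; 4 is the first non-negative integer missing from the set.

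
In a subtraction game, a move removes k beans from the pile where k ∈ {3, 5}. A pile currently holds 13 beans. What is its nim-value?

Build the Grundy sequence with g(k) = mex{g(k−s) : s ∈ {3, 5}, s ≤ k}:
k:     0  1  2  3  4  5  6  7  8  9 10 11 12 13
g(k):  0  0  0  1  1  1  2  2  0  0  0  1  1  1
So g(13) = 1.

1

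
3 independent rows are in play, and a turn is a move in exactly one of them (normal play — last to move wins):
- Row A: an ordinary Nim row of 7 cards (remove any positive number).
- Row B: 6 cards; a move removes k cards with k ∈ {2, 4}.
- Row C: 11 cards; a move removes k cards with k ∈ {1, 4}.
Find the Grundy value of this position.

Row A is a plain Nim row of size 7, so its Grundy value is 7.
Grundy values for row B (subtraction set {2, 4}):
g(0) = mex{} = 0
g(1) = mex{} = 0
g(2) = mex{0} = 1
g(3) = mex{0} = 1
g(4) = mex{0,1} = 2
g(5) = mex{0,1} = 2
g(6) = mex{1,2} = 0
So g(6) = 0.
Grundy values for row C (subtraction set {1, 4}):
g(0) = mex{} = 0
g(1) = mex{0} = 1
g(2) = mex{1} = 0
g(3) = mex{0} = 1
g(4) = mex{0,1} = 2
g(5) = mex{1,2} = 0
g(6) = mex{0} = 1
g(7) = mex{1} = 0
g(8) = mex{0,2} = 1
g(9) = mex{0,1} = 2
g(10) = mex{1,2} = 0
g(11) = mex{0} = 1
So g(11) = 1.
The value of a disjunctive sum is the nim-sum of the parts.
Combined value = 7 ⊕ 0 ⊕ 1 = 6.

6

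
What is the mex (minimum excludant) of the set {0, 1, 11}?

The values 0, 1 are all present; 2 is the first non-negative integer missing from the set.

2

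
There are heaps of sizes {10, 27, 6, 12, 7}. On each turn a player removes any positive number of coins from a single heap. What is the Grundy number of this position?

28

Compute the nim-sum pairwise:
10 XOR 27 = 17
17 XOR 6 = 23
23 XOR 12 = 27
27 XOR 7 = 28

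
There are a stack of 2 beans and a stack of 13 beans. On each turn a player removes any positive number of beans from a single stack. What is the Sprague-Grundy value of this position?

15

Nim-sum: 2 XOR 13 = 15.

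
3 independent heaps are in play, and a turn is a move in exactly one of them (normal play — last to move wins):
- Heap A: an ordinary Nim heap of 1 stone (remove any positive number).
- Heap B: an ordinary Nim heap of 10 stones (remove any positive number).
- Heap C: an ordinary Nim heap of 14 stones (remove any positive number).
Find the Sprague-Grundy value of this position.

5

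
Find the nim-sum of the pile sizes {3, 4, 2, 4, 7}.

6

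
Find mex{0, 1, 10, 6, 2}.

The values 0, 1, 2 are all present; 3 is the first non-negative integer missing from the set.

3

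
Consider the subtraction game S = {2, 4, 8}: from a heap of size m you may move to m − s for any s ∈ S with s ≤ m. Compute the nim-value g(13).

Grundy values for subtraction set {2, 4, 8}:
k:     0  1  2  3  4  5  6  7  8  9 10 11 12 13
g(k):  0  0  1  1  2  2  0  0  1  1  2  2  0  0
So g(13) = 0.

0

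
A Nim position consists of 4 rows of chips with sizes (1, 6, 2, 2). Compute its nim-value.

Nim-sum: 1 ⊕ 6 ⊕ 2 ⊕ 2 = 7.

7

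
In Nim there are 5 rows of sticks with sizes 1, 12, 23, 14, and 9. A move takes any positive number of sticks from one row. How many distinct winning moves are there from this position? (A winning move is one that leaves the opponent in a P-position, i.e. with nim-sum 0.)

Write each in binary and XOR column by column:
  00001  (1)
  01100  (12)
  10111  (23)
  01110  (14)
  01001  (9)
  -----
  11101  (29)
The overall nim-sum is X = 29. A row of size p has a winning move iff p XOR X < p (reduce it to p XOR X).
  1: 1 XOR 29 = 28 ≥ 1 — no move.
  12: 12 XOR 29 = 17 ≥ 12 — no move.
  23: 23 XOR 29 = 10 < 23 — winning move (to 10).
  14: 14 XOR 29 = 19 ≥ 14 — no move.
  9: 9 XOR 29 = 20 ≥ 9 — no move.
That gives 1 winning move.

1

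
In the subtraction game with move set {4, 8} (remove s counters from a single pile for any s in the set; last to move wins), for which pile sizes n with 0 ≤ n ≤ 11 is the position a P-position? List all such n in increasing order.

0, 1, 2, 3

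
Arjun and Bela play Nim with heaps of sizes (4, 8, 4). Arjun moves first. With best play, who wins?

Arjun wins

Bitwise XOR of the heap sizes:
  0100  (4)
  1000  (8)
  0100  (4)
  ----
  1000  (8)
The nim-sum is 8 ≠ 0, so this is an N-position: the player to move can win; Arjun has a winning move.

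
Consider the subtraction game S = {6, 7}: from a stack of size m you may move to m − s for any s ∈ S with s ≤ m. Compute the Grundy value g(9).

1

Build the Grundy sequence with g(k) = mex{g(k−s) : s ∈ {6, 7}, s ≤ k}:
k:     0  1  2  3  4  5  6  7  8  9
g(k):  0  0  0  0  0  0  1  1  1  1
So g(9) = 1.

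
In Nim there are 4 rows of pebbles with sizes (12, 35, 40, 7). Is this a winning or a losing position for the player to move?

Losing position

Nim-sum: 12 XOR 35 XOR 40 XOR 7 = 0.
The nim-sum is 0, so this is a P-position: the player to move is in a losing position under optimal play.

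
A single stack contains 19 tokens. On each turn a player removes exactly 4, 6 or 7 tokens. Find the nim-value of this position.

2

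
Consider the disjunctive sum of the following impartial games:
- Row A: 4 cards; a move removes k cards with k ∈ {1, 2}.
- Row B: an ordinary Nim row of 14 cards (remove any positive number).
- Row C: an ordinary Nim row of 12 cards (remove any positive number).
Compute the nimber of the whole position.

Build the Grundy sequence for row A with g(k) = mex{g(k−s) : s ∈ {1, 2}, s ≤ k}:
g(0) = mex{} = 0
g(1) = mex{0} = 1
g(2) = mex{0,1} = 2
g(3) = mex{1,2} = 0
g(4) = mex{0,2} = 1
So g(4) = 1.
Row B is a plain Nim row of size 14, so its Grundy value is 14.
Row C is a plain Nim row of size 12, so its Grundy value is 12.
By the Sprague-Grundy theorem, the Grundy value of a sum of independent games is the XOR of the component values.
Combined value = 1 XOR 14 XOR 12 = 3.

3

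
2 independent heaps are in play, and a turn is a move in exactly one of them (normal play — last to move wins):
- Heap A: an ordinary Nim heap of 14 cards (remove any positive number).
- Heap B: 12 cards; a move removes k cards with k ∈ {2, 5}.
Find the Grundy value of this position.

Heap A is a plain Nim heap of size 14, so its Grundy value is 14.
Grundy values for heap B (subtraction set {2, 5}):
k:     0  1  2  3  4  5  6  7  8  9 10 11 12
g(k):  0  0  1  1  0  2  1  0  0  1  1  0  2
So g(12) = 2.
The value of a disjunctive sum is the nim-sum of the parts.
Combined value = 14 ⊕ 2 = 12.

12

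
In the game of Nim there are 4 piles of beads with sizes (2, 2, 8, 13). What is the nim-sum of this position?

Compute the nim-sum pairwise:
2 ^ 2 = 0
0 ^ 8 = 8
8 ^ 13 = 5

5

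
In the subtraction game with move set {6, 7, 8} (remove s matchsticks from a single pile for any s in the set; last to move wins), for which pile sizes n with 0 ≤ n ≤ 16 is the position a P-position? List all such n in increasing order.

0, 1, 2, 3, 4, 5, 14, 15, 16

Compute g(0), g(1), … for moves {6, 7, 8}:
k:     0  1  2  3  4  5  6  7  8  9 10 11 12 13 14 15 16
g(k):  0  0  0  0  0  0  1  1  1  1  1  1  2  2  0  0  0
The P-positions (g = 0) in 0..16 are 0, 1, 2, 3, 4, 5, 14, 15, 16.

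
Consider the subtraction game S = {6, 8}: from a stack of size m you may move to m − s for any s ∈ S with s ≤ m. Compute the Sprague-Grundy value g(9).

Grundy values for subtraction set {6, 8}:
k:     0  1  2  3  4  5  6  7  8  9
g(k):  0  0  0  0  0  0  1  1  1  1
So g(9) = 1.

1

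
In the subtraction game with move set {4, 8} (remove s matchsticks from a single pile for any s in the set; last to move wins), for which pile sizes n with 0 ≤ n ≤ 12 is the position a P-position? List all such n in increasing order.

0, 1, 2, 3, 12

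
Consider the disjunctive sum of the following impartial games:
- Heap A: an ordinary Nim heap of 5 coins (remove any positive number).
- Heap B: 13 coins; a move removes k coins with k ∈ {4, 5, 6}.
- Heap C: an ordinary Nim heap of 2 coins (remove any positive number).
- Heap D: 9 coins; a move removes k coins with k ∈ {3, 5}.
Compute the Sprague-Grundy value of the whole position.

7

Heap A is a plain Nim heap of size 5, so its Grundy value is 5.
Grundy values for heap B (subtraction set {4, 5, 6}):
g(0) = mex{} = 0
g(1) = mex{} = 0
g(2) = mex{} = 0
g(3) = mex{} = 0
g(4) = mex{0} = 1
g(5) = mex{0} = 1
g(6) = mex{0} = 1
g(7) = mex{0} = 1
g(8) = mex{0,1} = 2
g(9) = mex{0,1} = 2
g(10) = mex{1} = 0
g(11) = mex{1} = 0
g(12) = mex{1,2} = 0
g(13) = mex{1,2} = 0
So g(13) = 0.
Heap C is a plain Nim heap of size 2, so its Grundy value is 2.
Grundy values for heap D (subtraction set {3, 5}):
g(0) = mex{} = 0
g(1) = mex{} = 0
g(2) = mex{} = 0
g(3) = mex{0} = 1
g(4) = mex{0} = 1
g(5) = mex{0} = 1
g(6) = mex{0,1} = 2
g(7) = mex{0,1} = 2
g(8) = mex{1} = 0
g(9) = mex{1,2} = 0
So g(9) = 0.
By the Sprague-Grundy theorem, the Grundy value of a sum of independent games is the XOR of the component values.
Combined value = 5 XOR 0 XOR 2 XOR 0 = 7.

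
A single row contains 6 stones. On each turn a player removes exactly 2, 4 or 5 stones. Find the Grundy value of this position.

3

Grundy values for subtraction set {2, 4, 5}:
k:     0  1  2  3  4  5  6
g(k):  0  0  1  1  2  2  3
So g(6) = 3.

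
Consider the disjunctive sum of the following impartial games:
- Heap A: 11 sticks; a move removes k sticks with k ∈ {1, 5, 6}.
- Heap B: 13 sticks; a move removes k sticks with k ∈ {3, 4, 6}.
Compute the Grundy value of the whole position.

1

Grundy values for heap A (subtraction set {1, 5, 6}):
g(0) = mex{} = 0
g(1) = mex{0} = 1
g(2) = mex{1} = 0
g(3) = mex{0} = 1
g(4) = mex{1} = 0
g(5) = mex{0} = 1
g(6) = mex{0,1} = 2
g(7) = mex{0,1,2} = 3
g(8) = mex{0,1,3} = 2
g(9) = mex{0,1,2} = 3
g(10) = mex{0,1,3} = 2
g(11) = mex{1,2} = 0
So g(11) = 0.
Build the Grundy sequence for heap B with g(k) = mex{g(k−s) : s ∈ {3, 4, 6}, s ≤ k}:
k:     0  1  2  3  4  5  6  7  8  9 10 11 12 13
g(k):  0  0  0  1  1  1  2  2  2  0  0  0  1  1
So g(13) = 1.
The value of a disjunctive sum is the nim-sum of the parts.
Combined value = 0 ⊕ 1 = 1.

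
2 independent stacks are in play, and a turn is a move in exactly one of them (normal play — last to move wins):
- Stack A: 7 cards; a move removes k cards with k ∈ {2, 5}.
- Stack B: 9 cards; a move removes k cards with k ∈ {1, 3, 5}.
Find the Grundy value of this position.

1

Grundy values for stack A (subtraction set {2, 5}):
g(0) = mex{} = 0
g(1) = mex{} = 0
g(2) = mex{0} = 1
g(3) = mex{0} = 1
g(4) = mex{1} = 0
g(5) = mex{0,1} = 2
g(6) = mex{0} = 1
g(7) = mex{1,2} = 0
So g(7) = 0.
Build the Grundy sequence for stack B with g(k) = mex{g(k−s) : s ∈ {1, 3, 5}, s ≤ k}:
k:     0  1  2  3  4  5  6  7  8  9
g(k):  0  1  0  1  0  1  0  1  0  1
So g(9) = 1.
By the Sprague-Grundy theorem, the Grundy value of a sum of independent games is the XOR of the component values.
Combined value = 0 ⊕ 1 = 1.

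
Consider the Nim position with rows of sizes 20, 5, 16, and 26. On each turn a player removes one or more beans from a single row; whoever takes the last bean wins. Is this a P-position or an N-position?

N-position

Compute the nim-sum pairwise:
20 XOR 5 = 17
17 XOR 16 = 1
1 XOR 26 = 27
The nim-sum is 27 ≠ 0, so this is an N-position: the player to move can win.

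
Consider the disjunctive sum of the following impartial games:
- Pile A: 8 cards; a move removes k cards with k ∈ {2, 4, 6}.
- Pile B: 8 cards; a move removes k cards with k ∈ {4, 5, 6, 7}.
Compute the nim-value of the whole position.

Build the Grundy sequence for pile A with g(k) = mex{g(k−s) : s ∈ {2, 4, 6}, s ≤ k}:
k:     0  1  2  3  4  5  6  7  8
g(k):  0  0  1  1  2  2  3  3  0
So g(8) = 0.
Build the Grundy sequence for pile B with g(k) = mex{g(k−s) : s ∈ {4, 5, 6, 7}, s ≤ k}:
k:     0  1  2  3  4  5  6  7  8
g(k):  0  0  0  0  1  1  1  1  2
So g(8) = 2.
By the Sprague-Grundy theorem, the Grundy value of a sum of independent games is the XOR of the component values.
Combined value = 0 XOR 2 = 2.

2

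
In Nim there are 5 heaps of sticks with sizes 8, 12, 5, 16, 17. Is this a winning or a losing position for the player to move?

Losing position

Bitwise XOR of the heap sizes:
  01000  (8)
  01100  (12)
  00101  (5)
  10000  (16)
  10001  (17)
  -----
  00000  (0)
The nim-sum is 0, so this is a P-position: the player to move is in a losing position under optimal play.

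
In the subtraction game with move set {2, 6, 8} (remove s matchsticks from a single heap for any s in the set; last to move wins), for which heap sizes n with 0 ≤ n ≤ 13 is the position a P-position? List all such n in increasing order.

0, 1, 4, 5

Compute g(0), g(1), … for moves {2, 6, 8}:
g(0) = mex{} = 0
g(1) = mex{} = 0
g(2) = mex{0} = 1
g(3) = mex{0} = 1
g(4) = mex{1} = 0
g(5) = mex{1} = 0
g(6) = mex{0} = 1
g(7) = mex{0} = 1
g(8) = mex{0,1} = 2
g(9) = mex{0,1} = 2
g(10) = mex{0,1,2} = 3
g(11) = mex{0,1,2} = 3
g(12) = mex{0,1,3} = 2
g(13) = mex{0,1,3} = 2
The P-positions (g = 0) in 0..13 are 0, 1, 4, 5.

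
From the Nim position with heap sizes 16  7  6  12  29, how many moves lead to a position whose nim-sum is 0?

0

Nim-sum: 16 ^ 7 ^ 6 ^ 12 ^ 29 = 0.
The nim-sum is already 0, so every move leaves a nonzero nim-sum — there are no winning moves.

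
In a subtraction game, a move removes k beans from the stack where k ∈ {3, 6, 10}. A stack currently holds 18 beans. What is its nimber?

Build the Grundy sequence with g(k) = mex{g(k−s) : s ∈ {3, 6, 10}, s ≤ k}:
k:     0  1  2  3  4  5  6  7  8  9 10 11 12 13 14 15 16 17 18
g(k):  0  0  0  1  1  1  2  2  2  0  3  3  1  0  0  2  1  1  0
So g(18) = 0.

0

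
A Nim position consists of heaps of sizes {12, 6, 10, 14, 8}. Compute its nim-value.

Nim-sum: 12 ^ 6 ^ 10 ^ 14 ^ 8 = 6.

6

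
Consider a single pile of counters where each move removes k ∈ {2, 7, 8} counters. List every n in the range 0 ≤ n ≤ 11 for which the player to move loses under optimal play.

0, 1, 4, 5, 10

Build the Grundy sequence with g(k) = mex{g(k−s) : s ∈ {2, 7, 8}, s ≤ k}:
g(0) = mex{} = 0
g(1) = mex{} = 0
g(2) = mex{0} = 1
g(3) = mex{0} = 1
g(4) = mex{1} = 0
g(5) = mex{1} = 0
g(6) = mex{0} = 1
g(7) = mex{0} = 1
g(8) = mex{0,1} = 2
g(9) = mex{0,1} = 2
g(10) = mex{1,2} = 0
g(11) = mex{0,1,2} = 3
The P-positions (g = 0) in 0..11 are 0, 1, 4, 5, 10.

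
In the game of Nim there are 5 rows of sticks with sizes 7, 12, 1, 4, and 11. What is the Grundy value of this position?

Nim-sum: 7 ⊕ 12 ⊕ 1 ⊕ 4 ⊕ 11 = 5.

5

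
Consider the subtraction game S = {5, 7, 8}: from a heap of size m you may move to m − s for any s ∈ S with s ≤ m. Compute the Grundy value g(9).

Compute g(0), g(1), … for moves {5, 7, 8}:
g(0) = mex{} = 0
g(1) = mex{} = 0
g(2) = mex{} = 0
g(3) = mex{} = 0
g(4) = mex{} = 0
g(5) = mex{0} = 1
g(6) = mex{0} = 1
g(7) = mex{0} = 1
g(8) = mex{0} = 1
g(9) = mex{0} = 1
So g(9) = 1.

1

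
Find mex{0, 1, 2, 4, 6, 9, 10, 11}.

3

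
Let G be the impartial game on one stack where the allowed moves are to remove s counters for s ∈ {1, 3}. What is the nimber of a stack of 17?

1

Compute g(0), g(1), … for moves {1, 3}:
k:     0  1  2  3  4  5  6  7  8  9 10 11 12 13 14 15 16 17
g(k):  0  1  0  1  0  1  0  1  0  1  0  1  0  1  0  1  0  1
So g(17) = 1.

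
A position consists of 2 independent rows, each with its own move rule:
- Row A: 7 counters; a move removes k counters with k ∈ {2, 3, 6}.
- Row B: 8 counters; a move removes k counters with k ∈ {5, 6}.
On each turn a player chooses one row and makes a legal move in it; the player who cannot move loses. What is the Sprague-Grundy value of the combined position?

0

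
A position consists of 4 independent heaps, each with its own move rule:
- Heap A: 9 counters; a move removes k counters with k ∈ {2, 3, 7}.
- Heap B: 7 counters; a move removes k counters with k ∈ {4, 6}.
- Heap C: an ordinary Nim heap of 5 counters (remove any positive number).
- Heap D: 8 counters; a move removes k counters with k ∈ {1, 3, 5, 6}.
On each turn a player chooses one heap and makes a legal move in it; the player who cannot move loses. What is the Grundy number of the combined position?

Build the Grundy sequence for heap A with g(k) = mex{g(k−s) : s ∈ {2, 3, 7}, s ≤ k}:
k:     0  1  2  3  4  5  6  7  8  9
g(k):  0  0  1  1  2  0  0  1  1  2
So g(9) = 2.
For heap B, compute g(0), g(1), … with moves {4, 6}:
k:     0  1  2  3  4  5  6  7
g(k):  0  0  0  0  1  1  1  1
So g(7) = 1.
Heap C is a plain Nim heap of size 5, so its Grundy value is 5.
For heap D, compute g(0), g(1), … with moves {1, 3, 5, 6}:
g(0) = mex{} = 0
g(1) = mex{0} = 1
g(2) = mex{1} = 0
g(3) = mex{0} = 1
g(4) = mex{1} = 0
g(5) = mex{0} = 1
g(6) = mex{0,1} = 2
g(7) = mex{0,1,2} = 3
g(8) = mex{0,1,3} = 2
So g(8) = 2.
By the Sprague-Grundy theorem, the Grundy value of a sum of independent games is the XOR of the component values.
Combined value = 2 XOR 1 XOR 5 XOR 2 = 4.

4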